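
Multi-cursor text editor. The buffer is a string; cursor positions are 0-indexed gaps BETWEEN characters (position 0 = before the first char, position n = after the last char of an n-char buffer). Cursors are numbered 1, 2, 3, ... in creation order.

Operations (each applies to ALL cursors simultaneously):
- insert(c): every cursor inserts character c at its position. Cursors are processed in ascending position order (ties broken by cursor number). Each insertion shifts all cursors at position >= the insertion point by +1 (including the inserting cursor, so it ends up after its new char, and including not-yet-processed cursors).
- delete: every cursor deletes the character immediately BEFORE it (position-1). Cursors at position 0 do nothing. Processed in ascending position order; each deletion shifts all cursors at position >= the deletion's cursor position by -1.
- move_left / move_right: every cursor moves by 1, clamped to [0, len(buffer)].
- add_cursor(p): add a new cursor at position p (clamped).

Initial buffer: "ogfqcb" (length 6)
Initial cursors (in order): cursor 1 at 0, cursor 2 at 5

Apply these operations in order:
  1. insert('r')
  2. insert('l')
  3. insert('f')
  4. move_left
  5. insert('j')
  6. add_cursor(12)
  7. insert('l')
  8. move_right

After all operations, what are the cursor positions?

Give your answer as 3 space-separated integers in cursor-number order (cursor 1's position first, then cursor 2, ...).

After op 1 (insert('r')): buffer="rogfqcrb" (len 8), cursors c1@1 c2@7, authorship 1.....2.
After op 2 (insert('l')): buffer="rlogfqcrlb" (len 10), cursors c1@2 c2@9, authorship 11.....22.
After op 3 (insert('f')): buffer="rlfogfqcrlfb" (len 12), cursors c1@3 c2@11, authorship 111.....222.
After op 4 (move_left): buffer="rlfogfqcrlfb" (len 12), cursors c1@2 c2@10, authorship 111.....222.
After op 5 (insert('j')): buffer="rljfogfqcrljfb" (len 14), cursors c1@3 c2@12, authorship 1111.....2222.
After op 6 (add_cursor(12)): buffer="rljfogfqcrljfb" (len 14), cursors c1@3 c2@12 c3@12, authorship 1111.....2222.
After op 7 (insert('l')): buffer="rljlfogfqcrljllfb" (len 17), cursors c1@4 c2@15 c3@15, authorship 11111.....222232.
After op 8 (move_right): buffer="rljlfogfqcrljllfb" (len 17), cursors c1@5 c2@16 c3@16, authorship 11111.....222232.

Answer: 5 16 16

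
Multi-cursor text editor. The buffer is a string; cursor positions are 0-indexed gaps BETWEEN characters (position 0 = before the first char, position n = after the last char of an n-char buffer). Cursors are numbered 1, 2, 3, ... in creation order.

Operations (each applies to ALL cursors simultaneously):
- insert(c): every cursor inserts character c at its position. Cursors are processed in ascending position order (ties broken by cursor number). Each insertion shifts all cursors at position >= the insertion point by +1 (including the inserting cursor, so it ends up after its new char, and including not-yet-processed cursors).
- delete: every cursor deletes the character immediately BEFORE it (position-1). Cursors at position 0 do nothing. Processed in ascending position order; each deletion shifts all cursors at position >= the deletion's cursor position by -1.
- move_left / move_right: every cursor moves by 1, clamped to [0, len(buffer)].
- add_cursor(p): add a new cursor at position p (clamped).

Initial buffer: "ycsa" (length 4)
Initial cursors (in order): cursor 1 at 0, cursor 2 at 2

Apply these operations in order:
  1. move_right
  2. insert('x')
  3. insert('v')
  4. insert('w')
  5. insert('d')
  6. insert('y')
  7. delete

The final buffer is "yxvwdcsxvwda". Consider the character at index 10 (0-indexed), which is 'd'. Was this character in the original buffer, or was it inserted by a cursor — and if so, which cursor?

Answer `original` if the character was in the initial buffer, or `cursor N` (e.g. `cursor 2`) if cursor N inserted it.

After op 1 (move_right): buffer="ycsa" (len 4), cursors c1@1 c2@3, authorship ....
After op 2 (insert('x')): buffer="yxcsxa" (len 6), cursors c1@2 c2@5, authorship .1..2.
After op 3 (insert('v')): buffer="yxvcsxva" (len 8), cursors c1@3 c2@7, authorship .11..22.
After op 4 (insert('w')): buffer="yxvwcsxvwa" (len 10), cursors c1@4 c2@9, authorship .111..222.
After op 5 (insert('d')): buffer="yxvwdcsxvwda" (len 12), cursors c1@5 c2@11, authorship .1111..2222.
After op 6 (insert('y')): buffer="yxvwdycsxvwdya" (len 14), cursors c1@6 c2@13, authorship .11111..22222.
After op 7 (delete): buffer="yxvwdcsxvwda" (len 12), cursors c1@5 c2@11, authorship .1111..2222.
Authorship (.=original, N=cursor N): . 1 1 1 1 . . 2 2 2 2 .
Index 10: author = 2

Answer: cursor 2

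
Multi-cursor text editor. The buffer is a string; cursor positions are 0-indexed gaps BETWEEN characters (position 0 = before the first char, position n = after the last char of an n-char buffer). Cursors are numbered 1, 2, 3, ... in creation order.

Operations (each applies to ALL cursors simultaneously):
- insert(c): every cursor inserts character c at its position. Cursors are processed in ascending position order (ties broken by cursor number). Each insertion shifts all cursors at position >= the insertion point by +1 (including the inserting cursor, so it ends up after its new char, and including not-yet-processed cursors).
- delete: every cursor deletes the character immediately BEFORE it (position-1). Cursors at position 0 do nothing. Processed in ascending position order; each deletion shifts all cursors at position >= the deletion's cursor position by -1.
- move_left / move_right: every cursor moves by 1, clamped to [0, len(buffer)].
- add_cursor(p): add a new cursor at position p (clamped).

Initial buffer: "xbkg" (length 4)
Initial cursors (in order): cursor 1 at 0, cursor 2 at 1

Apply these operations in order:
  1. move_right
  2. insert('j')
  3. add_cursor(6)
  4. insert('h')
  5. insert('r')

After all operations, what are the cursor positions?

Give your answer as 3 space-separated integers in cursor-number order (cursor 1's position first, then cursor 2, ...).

Answer: 4 8 12

Derivation:
After op 1 (move_right): buffer="xbkg" (len 4), cursors c1@1 c2@2, authorship ....
After op 2 (insert('j')): buffer="xjbjkg" (len 6), cursors c1@2 c2@4, authorship .1.2..
After op 3 (add_cursor(6)): buffer="xjbjkg" (len 6), cursors c1@2 c2@4 c3@6, authorship .1.2..
After op 4 (insert('h')): buffer="xjhbjhkgh" (len 9), cursors c1@3 c2@6 c3@9, authorship .11.22..3
After op 5 (insert('r')): buffer="xjhrbjhrkghr" (len 12), cursors c1@4 c2@8 c3@12, authorship .111.222..33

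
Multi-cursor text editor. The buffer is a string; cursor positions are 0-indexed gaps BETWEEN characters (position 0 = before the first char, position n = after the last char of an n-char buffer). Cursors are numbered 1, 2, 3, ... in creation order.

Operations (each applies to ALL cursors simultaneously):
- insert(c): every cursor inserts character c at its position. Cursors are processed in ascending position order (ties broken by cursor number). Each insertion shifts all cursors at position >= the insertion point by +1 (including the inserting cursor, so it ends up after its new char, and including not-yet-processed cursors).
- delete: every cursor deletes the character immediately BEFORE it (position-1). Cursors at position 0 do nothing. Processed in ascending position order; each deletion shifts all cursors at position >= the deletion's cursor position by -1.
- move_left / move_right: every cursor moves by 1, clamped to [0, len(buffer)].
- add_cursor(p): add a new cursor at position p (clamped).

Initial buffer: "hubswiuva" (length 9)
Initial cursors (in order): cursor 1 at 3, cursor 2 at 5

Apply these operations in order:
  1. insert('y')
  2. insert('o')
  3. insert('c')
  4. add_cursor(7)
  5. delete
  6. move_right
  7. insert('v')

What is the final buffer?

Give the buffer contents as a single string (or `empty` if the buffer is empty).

After op 1 (insert('y')): buffer="hubyswyiuva" (len 11), cursors c1@4 c2@7, authorship ...1..2....
After op 2 (insert('o')): buffer="hubyoswyoiuva" (len 13), cursors c1@5 c2@9, authorship ...11..22....
After op 3 (insert('c')): buffer="hubyocswyociuva" (len 15), cursors c1@6 c2@11, authorship ...111..222....
After op 4 (add_cursor(7)): buffer="hubyocswyociuva" (len 15), cursors c1@6 c3@7 c2@11, authorship ...111..222....
After op 5 (delete): buffer="hubyowyoiuva" (len 12), cursors c1@5 c3@5 c2@8, authorship ...11.22....
After op 6 (move_right): buffer="hubyowyoiuva" (len 12), cursors c1@6 c3@6 c2@9, authorship ...11.22....
After op 7 (insert('v')): buffer="hubyowvvyoivuva" (len 15), cursors c1@8 c3@8 c2@12, authorship ...11.1322.2...

Answer: hubyowvvyoivuva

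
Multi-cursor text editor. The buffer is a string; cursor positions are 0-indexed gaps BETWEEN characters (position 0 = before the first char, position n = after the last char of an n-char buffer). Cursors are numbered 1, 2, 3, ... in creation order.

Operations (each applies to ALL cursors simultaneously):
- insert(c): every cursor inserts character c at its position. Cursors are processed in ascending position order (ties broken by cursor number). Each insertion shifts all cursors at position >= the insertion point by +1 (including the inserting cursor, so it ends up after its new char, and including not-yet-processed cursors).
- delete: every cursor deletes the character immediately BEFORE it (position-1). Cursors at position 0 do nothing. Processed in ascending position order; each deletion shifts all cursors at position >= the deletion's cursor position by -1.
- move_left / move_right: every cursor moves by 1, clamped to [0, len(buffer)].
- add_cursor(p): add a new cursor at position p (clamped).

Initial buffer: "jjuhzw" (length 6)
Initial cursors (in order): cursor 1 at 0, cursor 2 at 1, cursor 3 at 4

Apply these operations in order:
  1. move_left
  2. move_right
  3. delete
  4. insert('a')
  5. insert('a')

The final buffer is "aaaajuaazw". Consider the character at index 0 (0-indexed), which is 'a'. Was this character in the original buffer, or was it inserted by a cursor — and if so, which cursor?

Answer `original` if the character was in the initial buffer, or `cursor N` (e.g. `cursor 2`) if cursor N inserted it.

Answer: cursor 1

Derivation:
After op 1 (move_left): buffer="jjuhzw" (len 6), cursors c1@0 c2@0 c3@3, authorship ......
After op 2 (move_right): buffer="jjuhzw" (len 6), cursors c1@1 c2@1 c3@4, authorship ......
After op 3 (delete): buffer="juzw" (len 4), cursors c1@0 c2@0 c3@2, authorship ....
After op 4 (insert('a')): buffer="aajuazw" (len 7), cursors c1@2 c2@2 c3@5, authorship 12..3..
After op 5 (insert('a')): buffer="aaaajuaazw" (len 10), cursors c1@4 c2@4 c3@8, authorship 1212..33..
Authorship (.=original, N=cursor N): 1 2 1 2 . . 3 3 . .
Index 0: author = 1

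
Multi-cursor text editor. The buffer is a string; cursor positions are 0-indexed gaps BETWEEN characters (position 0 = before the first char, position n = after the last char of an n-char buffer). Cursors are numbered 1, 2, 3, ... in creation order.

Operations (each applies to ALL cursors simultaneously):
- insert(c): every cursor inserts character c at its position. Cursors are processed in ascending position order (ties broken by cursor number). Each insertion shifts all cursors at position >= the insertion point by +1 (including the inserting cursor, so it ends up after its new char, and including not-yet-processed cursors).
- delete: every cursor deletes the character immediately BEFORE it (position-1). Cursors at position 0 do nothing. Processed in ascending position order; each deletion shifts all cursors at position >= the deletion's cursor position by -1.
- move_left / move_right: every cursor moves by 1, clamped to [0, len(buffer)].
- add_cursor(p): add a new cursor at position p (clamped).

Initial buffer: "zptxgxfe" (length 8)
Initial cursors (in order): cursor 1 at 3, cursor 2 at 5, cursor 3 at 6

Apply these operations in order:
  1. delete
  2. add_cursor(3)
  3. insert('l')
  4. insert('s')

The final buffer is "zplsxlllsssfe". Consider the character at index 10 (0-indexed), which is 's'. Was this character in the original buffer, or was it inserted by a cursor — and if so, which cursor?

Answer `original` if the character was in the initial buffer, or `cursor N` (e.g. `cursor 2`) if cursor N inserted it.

Answer: cursor 4

Derivation:
After op 1 (delete): buffer="zpxfe" (len 5), cursors c1@2 c2@3 c3@3, authorship .....
After op 2 (add_cursor(3)): buffer="zpxfe" (len 5), cursors c1@2 c2@3 c3@3 c4@3, authorship .....
After op 3 (insert('l')): buffer="zplxlllfe" (len 9), cursors c1@3 c2@7 c3@7 c4@7, authorship ..1.234..
After op 4 (insert('s')): buffer="zplsxlllsssfe" (len 13), cursors c1@4 c2@11 c3@11 c4@11, authorship ..11.234234..
Authorship (.=original, N=cursor N): . . 1 1 . 2 3 4 2 3 4 . .
Index 10: author = 4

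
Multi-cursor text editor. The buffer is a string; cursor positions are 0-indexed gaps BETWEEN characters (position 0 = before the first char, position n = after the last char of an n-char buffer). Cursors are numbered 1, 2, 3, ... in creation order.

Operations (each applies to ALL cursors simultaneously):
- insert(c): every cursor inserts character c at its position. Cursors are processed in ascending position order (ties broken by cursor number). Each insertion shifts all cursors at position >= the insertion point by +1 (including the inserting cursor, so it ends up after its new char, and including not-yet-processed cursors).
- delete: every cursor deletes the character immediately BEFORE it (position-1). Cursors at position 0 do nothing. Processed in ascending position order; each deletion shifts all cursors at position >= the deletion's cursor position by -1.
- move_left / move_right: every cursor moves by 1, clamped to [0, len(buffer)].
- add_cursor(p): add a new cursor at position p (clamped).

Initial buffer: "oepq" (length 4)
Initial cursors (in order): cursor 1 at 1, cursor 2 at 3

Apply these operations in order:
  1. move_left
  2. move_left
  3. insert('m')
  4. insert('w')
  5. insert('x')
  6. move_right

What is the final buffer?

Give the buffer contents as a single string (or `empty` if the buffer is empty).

After op 1 (move_left): buffer="oepq" (len 4), cursors c1@0 c2@2, authorship ....
After op 2 (move_left): buffer="oepq" (len 4), cursors c1@0 c2@1, authorship ....
After op 3 (insert('m')): buffer="momepq" (len 6), cursors c1@1 c2@3, authorship 1.2...
After op 4 (insert('w')): buffer="mwomwepq" (len 8), cursors c1@2 c2@5, authorship 11.22...
After op 5 (insert('x')): buffer="mwxomwxepq" (len 10), cursors c1@3 c2@7, authorship 111.222...
After op 6 (move_right): buffer="mwxomwxepq" (len 10), cursors c1@4 c2@8, authorship 111.222...

Answer: mwxomwxepq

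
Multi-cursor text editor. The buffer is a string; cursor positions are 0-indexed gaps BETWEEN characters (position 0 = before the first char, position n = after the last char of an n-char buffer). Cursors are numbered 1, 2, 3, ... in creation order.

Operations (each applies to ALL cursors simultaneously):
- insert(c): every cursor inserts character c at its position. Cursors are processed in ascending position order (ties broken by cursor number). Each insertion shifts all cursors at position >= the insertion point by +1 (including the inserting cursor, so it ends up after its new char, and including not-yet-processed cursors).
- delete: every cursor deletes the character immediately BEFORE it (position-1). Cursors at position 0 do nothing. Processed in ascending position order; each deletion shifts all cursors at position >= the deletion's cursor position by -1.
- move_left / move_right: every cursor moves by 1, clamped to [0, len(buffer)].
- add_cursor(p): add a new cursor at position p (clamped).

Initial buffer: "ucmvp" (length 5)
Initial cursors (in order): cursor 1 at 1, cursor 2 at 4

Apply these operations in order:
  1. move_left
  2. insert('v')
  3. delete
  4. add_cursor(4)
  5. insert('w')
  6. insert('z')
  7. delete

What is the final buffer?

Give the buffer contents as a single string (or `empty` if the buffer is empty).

After op 1 (move_left): buffer="ucmvp" (len 5), cursors c1@0 c2@3, authorship .....
After op 2 (insert('v')): buffer="vucmvvp" (len 7), cursors c1@1 c2@5, authorship 1...2..
After op 3 (delete): buffer="ucmvp" (len 5), cursors c1@0 c2@3, authorship .....
After op 4 (add_cursor(4)): buffer="ucmvp" (len 5), cursors c1@0 c2@3 c3@4, authorship .....
After op 5 (insert('w')): buffer="wucmwvwp" (len 8), cursors c1@1 c2@5 c3@7, authorship 1...2.3.
After op 6 (insert('z')): buffer="wzucmwzvwzp" (len 11), cursors c1@2 c2@7 c3@10, authorship 11...22.33.
After op 7 (delete): buffer="wucmwvwp" (len 8), cursors c1@1 c2@5 c3@7, authorship 1...2.3.

Answer: wucmwvwp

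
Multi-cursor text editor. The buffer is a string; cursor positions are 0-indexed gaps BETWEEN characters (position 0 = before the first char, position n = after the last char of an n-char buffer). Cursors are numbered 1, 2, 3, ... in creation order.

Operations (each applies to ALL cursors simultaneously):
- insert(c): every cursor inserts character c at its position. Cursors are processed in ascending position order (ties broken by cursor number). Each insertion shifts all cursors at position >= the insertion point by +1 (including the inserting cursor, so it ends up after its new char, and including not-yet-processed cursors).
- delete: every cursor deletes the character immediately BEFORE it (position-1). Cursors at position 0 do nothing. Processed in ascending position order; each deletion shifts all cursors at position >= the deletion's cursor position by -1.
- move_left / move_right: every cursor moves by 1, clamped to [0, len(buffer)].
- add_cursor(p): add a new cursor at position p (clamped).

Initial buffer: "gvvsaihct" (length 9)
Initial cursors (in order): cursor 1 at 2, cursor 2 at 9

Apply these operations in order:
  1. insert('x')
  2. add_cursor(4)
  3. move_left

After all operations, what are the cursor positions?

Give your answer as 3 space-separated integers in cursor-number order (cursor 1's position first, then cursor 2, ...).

Answer: 2 10 3

Derivation:
After op 1 (insert('x')): buffer="gvxvsaihctx" (len 11), cursors c1@3 c2@11, authorship ..1.......2
After op 2 (add_cursor(4)): buffer="gvxvsaihctx" (len 11), cursors c1@3 c3@4 c2@11, authorship ..1.......2
After op 3 (move_left): buffer="gvxvsaihctx" (len 11), cursors c1@2 c3@3 c2@10, authorship ..1.......2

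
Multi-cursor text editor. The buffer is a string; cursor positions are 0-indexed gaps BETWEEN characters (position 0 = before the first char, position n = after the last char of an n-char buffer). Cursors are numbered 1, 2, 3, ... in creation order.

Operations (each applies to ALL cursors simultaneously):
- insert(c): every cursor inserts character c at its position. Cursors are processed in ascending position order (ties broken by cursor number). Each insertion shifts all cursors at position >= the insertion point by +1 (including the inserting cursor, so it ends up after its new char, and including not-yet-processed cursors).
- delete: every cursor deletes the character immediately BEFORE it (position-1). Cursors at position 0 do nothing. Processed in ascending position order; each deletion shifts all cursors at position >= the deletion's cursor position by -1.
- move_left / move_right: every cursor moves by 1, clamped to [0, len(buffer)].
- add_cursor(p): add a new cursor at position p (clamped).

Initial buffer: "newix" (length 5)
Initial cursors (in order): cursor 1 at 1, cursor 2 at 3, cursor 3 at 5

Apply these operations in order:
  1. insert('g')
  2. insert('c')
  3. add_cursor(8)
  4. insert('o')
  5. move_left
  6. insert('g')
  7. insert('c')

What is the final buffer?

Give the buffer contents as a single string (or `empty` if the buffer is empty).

Answer: ngcgcoewgcgcoigcoxgcgco

Derivation:
After op 1 (insert('g')): buffer="ngewgixg" (len 8), cursors c1@2 c2@5 c3@8, authorship .1..2..3
After op 2 (insert('c')): buffer="ngcewgcixgc" (len 11), cursors c1@3 c2@7 c3@11, authorship .11..22..33
After op 3 (add_cursor(8)): buffer="ngcewgcixgc" (len 11), cursors c1@3 c2@7 c4@8 c3@11, authorship .11..22..33
After op 4 (insert('o')): buffer="ngcoewgcoioxgco" (len 15), cursors c1@4 c2@9 c4@11 c3@15, authorship .111..222.4.333
After op 5 (move_left): buffer="ngcoewgcoioxgco" (len 15), cursors c1@3 c2@8 c4@10 c3@14, authorship .111..222.4.333
After op 6 (insert('g')): buffer="ngcgoewgcgoigoxgcgo" (len 19), cursors c1@4 c2@10 c4@13 c3@18, authorship .1111..2222.44.3333
After op 7 (insert('c')): buffer="ngcgcoewgcgcoigcoxgcgco" (len 23), cursors c1@5 c2@12 c4@16 c3@22, authorship .11111..22222.444.33333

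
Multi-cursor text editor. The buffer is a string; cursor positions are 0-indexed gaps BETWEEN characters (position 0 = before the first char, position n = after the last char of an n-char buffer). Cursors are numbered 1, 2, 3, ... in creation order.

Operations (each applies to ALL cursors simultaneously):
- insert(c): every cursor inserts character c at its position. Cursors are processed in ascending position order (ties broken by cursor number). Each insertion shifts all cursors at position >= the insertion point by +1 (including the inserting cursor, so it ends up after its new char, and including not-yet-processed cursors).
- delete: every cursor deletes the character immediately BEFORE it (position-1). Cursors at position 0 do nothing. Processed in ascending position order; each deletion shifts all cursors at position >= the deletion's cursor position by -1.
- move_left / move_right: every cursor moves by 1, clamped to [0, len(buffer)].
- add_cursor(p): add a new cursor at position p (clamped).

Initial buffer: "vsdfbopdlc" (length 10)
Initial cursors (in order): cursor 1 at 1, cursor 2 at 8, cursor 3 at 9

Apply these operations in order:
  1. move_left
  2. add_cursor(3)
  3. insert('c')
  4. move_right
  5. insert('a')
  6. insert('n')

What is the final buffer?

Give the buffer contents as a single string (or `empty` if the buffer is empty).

After op 1 (move_left): buffer="vsdfbopdlc" (len 10), cursors c1@0 c2@7 c3@8, authorship ..........
After op 2 (add_cursor(3)): buffer="vsdfbopdlc" (len 10), cursors c1@0 c4@3 c2@7 c3@8, authorship ..........
After op 3 (insert('c')): buffer="cvsdcfbopcdclc" (len 14), cursors c1@1 c4@5 c2@10 c3@12, authorship 1...4....2.3..
After op 4 (move_right): buffer="cvsdcfbopcdclc" (len 14), cursors c1@2 c4@6 c2@11 c3@13, authorship 1...4....2.3..
After op 5 (insert('a')): buffer="cvasdcfabopcdaclac" (len 18), cursors c1@3 c4@8 c2@14 c3@17, authorship 1.1..4.4...2.23.3.
After op 6 (insert('n')): buffer="cvansdcfanbopcdanclanc" (len 22), cursors c1@4 c4@10 c2@17 c3@21, authorship 1.11..4.44...2.223.33.

Answer: cvansdcfanbopcdanclanc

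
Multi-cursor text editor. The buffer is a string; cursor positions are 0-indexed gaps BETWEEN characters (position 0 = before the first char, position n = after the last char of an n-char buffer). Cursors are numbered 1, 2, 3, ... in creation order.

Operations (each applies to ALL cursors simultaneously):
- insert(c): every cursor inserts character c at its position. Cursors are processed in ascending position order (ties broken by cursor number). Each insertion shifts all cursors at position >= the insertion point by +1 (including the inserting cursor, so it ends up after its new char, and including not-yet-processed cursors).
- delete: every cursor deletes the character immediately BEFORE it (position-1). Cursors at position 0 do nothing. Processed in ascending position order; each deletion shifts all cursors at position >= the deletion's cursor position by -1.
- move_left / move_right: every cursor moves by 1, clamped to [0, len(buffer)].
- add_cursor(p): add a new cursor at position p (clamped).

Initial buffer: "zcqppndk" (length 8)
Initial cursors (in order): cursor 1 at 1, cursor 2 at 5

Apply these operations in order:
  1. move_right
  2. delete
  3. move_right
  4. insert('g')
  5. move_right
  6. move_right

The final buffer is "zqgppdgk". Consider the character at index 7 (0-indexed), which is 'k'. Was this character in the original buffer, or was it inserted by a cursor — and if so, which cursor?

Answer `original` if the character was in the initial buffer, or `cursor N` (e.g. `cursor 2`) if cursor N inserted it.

Answer: original

Derivation:
After op 1 (move_right): buffer="zcqppndk" (len 8), cursors c1@2 c2@6, authorship ........
After op 2 (delete): buffer="zqppdk" (len 6), cursors c1@1 c2@4, authorship ......
After op 3 (move_right): buffer="zqppdk" (len 6), cursors c1@2 c2@5, authorship ......
After op 4 (insert('g')): buffer="zqgppdgk" (len 8), cursors c1@3 c2@7, authorship ..1...2.
After op 5 (move_right): buffer="zqgppdgk" (len 8), cursors c1@4 c2@8, authorship ..1...2.
After op 6 (move_right): buffer="zqgppdgk" (len 8), cursors c1@5 c2@8, authorship ..1...2.
Authorship (.=original, N=cursor N): . . 1 . . . 2 .
Index 7: author = original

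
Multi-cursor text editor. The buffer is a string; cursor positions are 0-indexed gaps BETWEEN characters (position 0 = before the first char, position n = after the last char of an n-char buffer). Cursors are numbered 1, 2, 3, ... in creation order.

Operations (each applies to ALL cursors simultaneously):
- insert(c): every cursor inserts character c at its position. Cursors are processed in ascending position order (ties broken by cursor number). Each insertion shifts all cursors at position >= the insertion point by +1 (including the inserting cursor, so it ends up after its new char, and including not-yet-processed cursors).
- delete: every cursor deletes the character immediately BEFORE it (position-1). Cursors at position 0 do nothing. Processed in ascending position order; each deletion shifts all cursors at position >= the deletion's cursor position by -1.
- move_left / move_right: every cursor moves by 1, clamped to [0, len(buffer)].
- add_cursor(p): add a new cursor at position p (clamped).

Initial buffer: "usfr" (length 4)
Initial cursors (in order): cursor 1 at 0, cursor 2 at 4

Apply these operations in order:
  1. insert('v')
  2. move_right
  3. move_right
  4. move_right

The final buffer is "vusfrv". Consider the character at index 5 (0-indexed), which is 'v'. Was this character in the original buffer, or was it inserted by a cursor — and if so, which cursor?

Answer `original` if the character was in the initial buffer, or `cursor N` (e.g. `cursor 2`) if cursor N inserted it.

Answer: cursor 2

Derivation:
After op 1 (insert('v')): buffer="vusfrv" (len 6), cursors c1@1 c2@6, authorship 1....2
After op 2 (move_right): buffer="vusfrv" (len 6), cursors c1@2 c2@6, authorship 1....2
After op 3 (move_right): buffer="vusfrv" (len 6), cursors c1@3 c2@6, authorship 1....2
After op 4 (move_right): buffer="vusfrv" (len 6), cursors c1@4 c2@6, authorship 1....2
Authorship (.=original, N=cursor N): 1 . . . . 2
Index 5: author = 2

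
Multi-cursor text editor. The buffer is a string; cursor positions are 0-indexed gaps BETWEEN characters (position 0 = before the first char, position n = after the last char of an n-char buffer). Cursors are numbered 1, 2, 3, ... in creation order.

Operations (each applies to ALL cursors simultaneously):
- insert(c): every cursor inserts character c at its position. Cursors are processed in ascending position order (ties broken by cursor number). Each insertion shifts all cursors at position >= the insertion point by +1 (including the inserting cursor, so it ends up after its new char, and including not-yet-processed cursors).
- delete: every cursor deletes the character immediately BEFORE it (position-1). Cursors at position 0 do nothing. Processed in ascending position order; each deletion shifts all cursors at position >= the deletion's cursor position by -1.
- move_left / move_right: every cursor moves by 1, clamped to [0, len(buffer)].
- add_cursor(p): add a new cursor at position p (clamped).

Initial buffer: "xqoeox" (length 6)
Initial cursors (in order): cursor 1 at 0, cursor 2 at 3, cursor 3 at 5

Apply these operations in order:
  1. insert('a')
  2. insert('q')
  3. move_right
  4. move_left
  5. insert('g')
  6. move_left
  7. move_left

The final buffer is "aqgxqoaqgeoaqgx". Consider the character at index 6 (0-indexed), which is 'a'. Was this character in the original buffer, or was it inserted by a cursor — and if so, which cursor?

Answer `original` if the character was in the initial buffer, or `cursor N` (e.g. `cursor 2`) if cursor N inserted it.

After op 1 (insert('a')): buffer="axqoaeoax" (len 9), cursors c1@1 c2@5 c3@8, authorship 1...2..3.
After op 2 (insert('q')): buffer="aqxqoaqeoaqx" (len 12), cursors c1@2 c2@7 c3@11, authorship 11...22..33.
After op 3 (move_right): buffer="aqxqoaqeoaqx" (len 12), cursors c1@3 c2@8 c3@12, authorship 11...22..33.
After op 4 (move_left): buffer="aqxqoaqeoaqx" (len 12), cursors c1@2 c2@7 c3@11, authorship 11...22..33.
After op 5 (insert('g')): buffer="aqgxqoaqgeoaqgx" (len 15), cursors c1@3 c2@9 c3@14, authorship 111...222..333.
After op 6 (move_left): buffer="aqgxqoaqgeoaqgx" (len 15), cursors c1@2 c2@8 c3@13, authorship 111...222..333.
After op 7 (move_left): buffer="aqgxqoaqgeoaqgx" (len 15), cursors c1@1 c2@7 c3@12, authorship 111...222..333.
Authorship (.=original, N=cursor N): 1 1 1 . . . 2 2 2 . . 3 3 3 .
Index 6: author = 2

Answer: cursor 2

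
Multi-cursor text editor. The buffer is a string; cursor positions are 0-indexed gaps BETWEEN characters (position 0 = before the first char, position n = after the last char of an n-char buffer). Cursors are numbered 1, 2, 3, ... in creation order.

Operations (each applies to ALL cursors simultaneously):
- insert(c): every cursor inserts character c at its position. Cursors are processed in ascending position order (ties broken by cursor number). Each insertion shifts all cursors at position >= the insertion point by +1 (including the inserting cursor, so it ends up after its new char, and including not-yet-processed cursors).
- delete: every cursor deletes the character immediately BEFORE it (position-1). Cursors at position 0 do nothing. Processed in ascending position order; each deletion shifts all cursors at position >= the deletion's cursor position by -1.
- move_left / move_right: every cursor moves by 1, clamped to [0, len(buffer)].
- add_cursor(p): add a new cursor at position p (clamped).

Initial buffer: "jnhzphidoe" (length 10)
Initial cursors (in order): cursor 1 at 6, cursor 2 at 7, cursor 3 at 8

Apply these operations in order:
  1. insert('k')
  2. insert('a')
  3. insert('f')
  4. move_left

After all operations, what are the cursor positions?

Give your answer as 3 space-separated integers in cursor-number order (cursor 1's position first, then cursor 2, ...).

After op 1 (insert('k')): buffer="jnhzphkikdkoe" (len 13), cursors c1@7 c2@9 c3@11, authorship ......1.2.3..
After op 2 (insert('a')): buffer="jnhzphkaikadkaoe" (len 16), cursors c1@8 c2@11 c3@14, authorship ......11.22.33..
After op 3 (insert('f')): buffer="jnhzphkafikafdkafoe" (len 19), cursors c1@9 c2@13 c3@17, authorship ......111.222.333..
After op 4 (move_left): buffer="jnhzphkafikafdkafoe" (len 19), cursors c1@8 c2@12 c3@16, authorship ......111.222.333..

Answer: 8 12 16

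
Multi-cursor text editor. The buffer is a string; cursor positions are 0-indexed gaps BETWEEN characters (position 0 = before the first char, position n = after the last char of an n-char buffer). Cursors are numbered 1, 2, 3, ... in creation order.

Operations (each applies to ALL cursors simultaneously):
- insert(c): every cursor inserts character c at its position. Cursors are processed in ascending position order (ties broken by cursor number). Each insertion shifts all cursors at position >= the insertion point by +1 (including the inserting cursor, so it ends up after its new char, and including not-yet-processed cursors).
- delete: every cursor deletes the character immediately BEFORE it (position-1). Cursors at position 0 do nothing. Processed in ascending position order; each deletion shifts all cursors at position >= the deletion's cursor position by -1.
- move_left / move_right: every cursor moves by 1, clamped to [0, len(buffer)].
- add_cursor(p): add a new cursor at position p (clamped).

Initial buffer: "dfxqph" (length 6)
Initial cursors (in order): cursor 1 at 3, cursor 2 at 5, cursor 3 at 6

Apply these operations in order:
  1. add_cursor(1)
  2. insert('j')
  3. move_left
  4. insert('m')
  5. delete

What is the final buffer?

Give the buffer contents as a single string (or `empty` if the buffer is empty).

After op 1 (add_cursor(1)): buffer="dfxqph" (len 6), cursors c4@1 c1@3 c2@5 c3@6, authorship ......
After op 2 (insert('j')): buffer="djfxjqpjhj" (len 10), cursors c4@2 c1@5 c2@8 c3@10, authorship .4..1..2.3
After op 3 (move_left): buffer="djfxjqpjhj" (len 10), cursors c4@1 c1@4 c2@7 c3@9, authorship .4..1..2.3
After op 4 (insert('m')): buffer="dmjfxmjqpmjhmj" (len 14), cursors c4@2 c1@6 c2@10 c3@13, authorship .44..11..22.33
After op 5 (delete): buffer="djfxjqpjhj" (len 10), cursors c4@1 c1@4 c2@7 c3@9, authorship .4..1..2.3

Answer: djfxjqpjhj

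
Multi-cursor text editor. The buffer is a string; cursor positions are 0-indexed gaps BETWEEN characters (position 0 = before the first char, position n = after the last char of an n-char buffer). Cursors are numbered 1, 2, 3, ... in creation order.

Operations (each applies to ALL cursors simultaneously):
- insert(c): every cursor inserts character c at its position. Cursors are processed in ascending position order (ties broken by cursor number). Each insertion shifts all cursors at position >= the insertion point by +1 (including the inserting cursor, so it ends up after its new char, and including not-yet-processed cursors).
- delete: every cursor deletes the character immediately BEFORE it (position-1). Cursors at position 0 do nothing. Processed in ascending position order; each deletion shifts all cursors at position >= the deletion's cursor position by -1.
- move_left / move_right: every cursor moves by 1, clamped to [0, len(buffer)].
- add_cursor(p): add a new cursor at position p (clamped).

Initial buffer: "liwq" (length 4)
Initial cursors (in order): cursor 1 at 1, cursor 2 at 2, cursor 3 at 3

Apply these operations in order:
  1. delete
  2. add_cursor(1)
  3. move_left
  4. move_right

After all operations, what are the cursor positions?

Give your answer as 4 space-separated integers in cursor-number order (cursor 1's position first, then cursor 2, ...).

After op 1 (delete): buffer="q" (len 1), cursors c1@0 c2@0 c3@0, authorship .
After op 2 (add_cursor(1)): buffer="q" (len 1), cursors c1@0 c2@0 c3@0 c4@1, authorship .
After op 3 (move_left): buffer="q" (len 1), cursors c1@0 c2@0 c3@0 c4@0, authorship .
After op 4 (move_right): buffer="q" (len 1), cursors c1@1 c2@1 c3@1 c4@1, authorship .

Answer: 1 1 1 1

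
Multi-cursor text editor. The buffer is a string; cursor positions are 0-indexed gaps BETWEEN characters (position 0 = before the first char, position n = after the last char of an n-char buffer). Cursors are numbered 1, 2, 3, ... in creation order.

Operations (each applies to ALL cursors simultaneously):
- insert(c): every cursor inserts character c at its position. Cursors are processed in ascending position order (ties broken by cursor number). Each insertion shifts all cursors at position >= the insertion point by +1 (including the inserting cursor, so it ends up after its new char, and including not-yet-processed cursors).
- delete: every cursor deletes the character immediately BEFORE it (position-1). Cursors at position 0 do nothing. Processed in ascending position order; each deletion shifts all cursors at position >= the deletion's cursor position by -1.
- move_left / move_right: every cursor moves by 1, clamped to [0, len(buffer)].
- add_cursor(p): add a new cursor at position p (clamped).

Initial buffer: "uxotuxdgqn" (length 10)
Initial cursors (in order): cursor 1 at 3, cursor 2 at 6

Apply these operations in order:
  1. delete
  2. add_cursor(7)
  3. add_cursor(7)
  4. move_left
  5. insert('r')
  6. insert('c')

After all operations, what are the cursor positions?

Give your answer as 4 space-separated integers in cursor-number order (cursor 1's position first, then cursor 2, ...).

After op 1 (delete): buffer="uxtudgqn" (len 8), cursors c1@2 c2@4, authorship ........
After op 2 (add_cursor(7)): buffer="uxtudgqn" (len 8), cursors c1@2 c2@4 c3@7, authorship ........
After op 3 (add_cursor(7)): buffer="uxtudgqn" (len 8), cursors c1@2 c2@4 c3@7 c4@7, authorship ........
After op 4 (move_left): buffer="uxtudgqn" (len 8), cursors c1@1 c2@3 c3@6 c4@6, authorship ........
After op 5 (insert('r')): buffer="urxtrudgrrqn" (len 12), cursors c1@2 c2@5 c3@10 c4@10, authorship .1..2...34..
After op 6 (insert('c')): buffer="urcxtrcudgrrccqn" (len 16), cursors c1@3 c2@7 c3@14 c4@14, authorship .11..22...3434..

Answer: 3 7 14 14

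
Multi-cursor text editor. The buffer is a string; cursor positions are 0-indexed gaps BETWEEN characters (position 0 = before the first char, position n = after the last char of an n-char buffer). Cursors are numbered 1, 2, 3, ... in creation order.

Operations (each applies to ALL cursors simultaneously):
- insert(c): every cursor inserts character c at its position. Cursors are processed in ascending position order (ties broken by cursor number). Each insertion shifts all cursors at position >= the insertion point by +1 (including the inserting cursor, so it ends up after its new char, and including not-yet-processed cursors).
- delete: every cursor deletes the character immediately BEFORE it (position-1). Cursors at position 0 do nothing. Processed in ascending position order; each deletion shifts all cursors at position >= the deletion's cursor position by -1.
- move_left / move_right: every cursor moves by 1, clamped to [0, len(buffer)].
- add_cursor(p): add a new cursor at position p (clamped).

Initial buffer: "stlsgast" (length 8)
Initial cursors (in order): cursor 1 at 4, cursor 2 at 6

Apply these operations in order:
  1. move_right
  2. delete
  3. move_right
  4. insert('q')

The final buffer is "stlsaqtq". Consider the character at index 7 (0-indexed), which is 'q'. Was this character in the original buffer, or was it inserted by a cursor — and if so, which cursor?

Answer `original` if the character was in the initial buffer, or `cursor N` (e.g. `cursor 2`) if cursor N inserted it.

After op 1 (move_right): buffer="stlsgast" (len 8), cursors c1@5 c2@7, authorship ........
After op 2 (delete): buffer="stlsat" (len 6), cursors c1@4 c2@5, authorship ......
After op 3 (move_right): buffer="stlsat" (len 6), cursors c1@5 c2@6, authorship ......
After op 4 (insert('q')): buffer="stlsaqtq" (len 8), cursors c1@6 c2@8, authorship .....1.2
Authorship (.=original, N=cursor N): . . . . . 1 . 2
Index 7: author = 2

Answer: cursor 2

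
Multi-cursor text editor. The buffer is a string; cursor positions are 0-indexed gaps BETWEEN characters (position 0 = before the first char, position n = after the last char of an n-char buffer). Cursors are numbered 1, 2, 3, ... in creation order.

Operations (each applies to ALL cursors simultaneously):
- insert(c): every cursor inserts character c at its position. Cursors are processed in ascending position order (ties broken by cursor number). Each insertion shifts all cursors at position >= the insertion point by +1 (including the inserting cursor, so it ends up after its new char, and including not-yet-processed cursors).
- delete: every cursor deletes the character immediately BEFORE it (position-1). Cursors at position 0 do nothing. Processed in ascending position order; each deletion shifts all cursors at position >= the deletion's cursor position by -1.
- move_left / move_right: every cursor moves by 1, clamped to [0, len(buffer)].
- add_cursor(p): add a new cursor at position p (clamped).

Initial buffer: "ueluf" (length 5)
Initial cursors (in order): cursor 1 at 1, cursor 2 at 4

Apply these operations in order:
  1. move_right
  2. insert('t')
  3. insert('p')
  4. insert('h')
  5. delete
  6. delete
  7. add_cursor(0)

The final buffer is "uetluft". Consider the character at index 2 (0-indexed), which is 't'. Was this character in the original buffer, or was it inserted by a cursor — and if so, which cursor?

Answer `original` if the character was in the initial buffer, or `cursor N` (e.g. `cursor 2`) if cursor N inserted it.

Answer: cursor 1

Derivation:
After op 1 (move_right): buffer="ueluf" (len 5), cursors c1@2 c2@5, authorship .....
After op 2 (insert('t')): buffer="uetluft" (len 7), cursors c1@3 c2@7, authorship ..1...2
After op 3 (insert('p')): buffer="uetpluftp" (len 9), cursors c1@4 c2@9, authorship ..11...22
After op 4 (insert('h')): buffer="uetphluftph" (len 11), cursors c1@5 c2@11, authorship ..111...222
After op 5 (delete): buffer="uetpluftp" (len 9), cursors c1@4 c2@9, authorship ..11...22
After op 6 (delete): buffer="uetluft" (len 7), cursors c1@3 c2@7, authorship ..1...2
After op 7 (add_cursor(0)): buffer="uetluft" (len 7), cursors c3@0 c1@3 c2@7, authorship ..1...2
Authorship (.=original, N=cursor N): . . 1 . . . 2
Index 2: author = 1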